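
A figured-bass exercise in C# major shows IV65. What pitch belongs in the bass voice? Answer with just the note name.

IV in C# major has root F#; the chord is F#-A#-C#-E#.
The figure 65 means first inversion — the third is in the bass.

A#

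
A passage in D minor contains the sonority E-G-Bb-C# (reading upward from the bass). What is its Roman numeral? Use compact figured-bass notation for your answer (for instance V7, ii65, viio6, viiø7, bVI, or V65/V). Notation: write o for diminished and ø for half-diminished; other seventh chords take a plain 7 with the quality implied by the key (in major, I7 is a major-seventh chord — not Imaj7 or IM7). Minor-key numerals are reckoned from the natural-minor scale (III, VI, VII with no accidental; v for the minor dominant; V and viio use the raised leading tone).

viio65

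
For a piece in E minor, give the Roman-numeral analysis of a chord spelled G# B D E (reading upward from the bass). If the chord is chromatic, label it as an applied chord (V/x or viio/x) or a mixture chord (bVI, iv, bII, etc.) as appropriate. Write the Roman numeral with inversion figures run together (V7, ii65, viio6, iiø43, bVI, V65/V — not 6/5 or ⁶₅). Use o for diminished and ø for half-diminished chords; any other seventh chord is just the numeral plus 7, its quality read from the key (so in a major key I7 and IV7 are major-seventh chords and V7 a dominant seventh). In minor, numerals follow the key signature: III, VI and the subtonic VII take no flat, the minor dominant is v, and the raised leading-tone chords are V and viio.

The pitches E-G#-B-D form a dominant seventh chord rooted on E.
E is not a diatonic chord root with this quality in E minor, but it lies a perfect fifth above A (iv), so the chord functions as an applied dominant of iv.
With G# in the bass the chord is in first inversion, so the figured bass is 65.

V65/iv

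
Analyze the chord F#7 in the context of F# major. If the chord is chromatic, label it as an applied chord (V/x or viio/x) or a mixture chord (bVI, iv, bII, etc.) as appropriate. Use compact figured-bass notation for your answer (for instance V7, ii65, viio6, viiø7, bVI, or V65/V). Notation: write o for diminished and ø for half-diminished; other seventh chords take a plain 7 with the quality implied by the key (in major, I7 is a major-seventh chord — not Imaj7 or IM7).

The pitches F#-A#-C#-E form a dominant seventh chord rooted on F#.
F# is not a diatonic chord root with this quality in F# major, but it lies a perfect fifth above B (IV), so the chord functions as an applied dominant of IV.

V7/IV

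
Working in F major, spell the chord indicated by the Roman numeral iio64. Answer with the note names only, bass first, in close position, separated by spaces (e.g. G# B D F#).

Db G Bb

iio64 is the diminished supertonic triad, borrowed from the parallel minor. In F major that root is G.
So the chord is G-Bb-Db.
With the 64 figure the chord is in second inversion; from the bass Db upward in close position it reads Db-G-Bb.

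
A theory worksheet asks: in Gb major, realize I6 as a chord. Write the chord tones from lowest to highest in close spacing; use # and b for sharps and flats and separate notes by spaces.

Bb Db Gb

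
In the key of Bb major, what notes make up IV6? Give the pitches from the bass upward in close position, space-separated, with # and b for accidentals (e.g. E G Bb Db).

G Bb Eb

The numeral's case and figure indicate a major triad. In Bb major its root, scale degree 4, is Eb.
Stacking thirds from Eb gives Eb-G-Bb.
With the 6 figure the chord is in first inversion; from the bass G upward in close position it reads G-Bb-Eb.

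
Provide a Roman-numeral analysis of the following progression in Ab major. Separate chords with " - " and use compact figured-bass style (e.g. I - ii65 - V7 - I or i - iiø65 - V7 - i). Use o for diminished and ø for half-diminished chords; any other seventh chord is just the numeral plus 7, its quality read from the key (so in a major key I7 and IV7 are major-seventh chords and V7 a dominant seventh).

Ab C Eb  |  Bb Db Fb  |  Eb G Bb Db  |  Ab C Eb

Ab-C-Eb has root Ab, degree 1 in Ab major, so I.
Bb-Db-Fb: diminished triad on Bb — chromatic; iio (borrowed from the parallel minor).
Eb-G-Bb-Db: root Eb is the dominant; dominant seventh chord there is V7.
Ab-C-Eb has root Ab, degree 1 in Ab major, so I.

I - iio - V7 - I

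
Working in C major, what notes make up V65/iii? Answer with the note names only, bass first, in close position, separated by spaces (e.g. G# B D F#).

D# F# A B

V65/iii is a secondary dominant — the dominant seventh of iii. iii in C major is E, so the applied chord's root is B, a perfect fifth above.
Building a dominant seventh chord on B gives B-D#-F#-A.
With the 65 figure the chord is in first inversion; from the bass D# upward in close position it reads D#-F#-A-B.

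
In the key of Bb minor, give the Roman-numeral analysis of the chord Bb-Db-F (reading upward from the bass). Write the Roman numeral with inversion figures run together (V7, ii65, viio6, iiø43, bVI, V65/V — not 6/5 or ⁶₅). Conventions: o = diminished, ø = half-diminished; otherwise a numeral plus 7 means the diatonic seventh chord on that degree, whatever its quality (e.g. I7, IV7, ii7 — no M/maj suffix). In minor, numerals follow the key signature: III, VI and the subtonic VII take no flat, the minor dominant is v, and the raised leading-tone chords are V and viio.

The pitches Bb-Db-F form a minor triad rooted on Bb.
Bb is scale degree 1 in Bb minor, and a minor triad on that degree is written i.

i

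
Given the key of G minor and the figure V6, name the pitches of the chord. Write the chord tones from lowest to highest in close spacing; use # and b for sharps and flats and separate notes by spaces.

In G minor, scale degree 5 is D. The dominant is major (leading tone raised), so V is a major triad.
Stacking thirds from D gives D-F#-A.
The figured bass 6 indicates first inversion, placing the third (F#) in the bass: F#-A-D.

F# A D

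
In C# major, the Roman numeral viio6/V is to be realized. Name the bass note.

The applied chord viio6/V is rooted on F##: F##-A#-C#.
The figure 6 means first inversion — the third is in the bass.

A#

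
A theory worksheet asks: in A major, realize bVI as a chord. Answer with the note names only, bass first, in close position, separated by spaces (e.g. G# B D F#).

F A C

Scale degree 6 in A major is F#; lowering it a half step gives F. bVI is a major triad on the lowered sixth degree, borrowed from the parallel minor.
So the chord is F-A-C.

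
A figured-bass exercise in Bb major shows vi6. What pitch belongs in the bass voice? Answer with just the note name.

vi in Bb major has root G; the chord is G-Bb-D.
The figure 6 means first inversion — the third is in the bass.

Bb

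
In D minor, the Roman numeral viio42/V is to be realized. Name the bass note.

F

The applied chord viio42/V is rooted on G#: G#-B-D-F.
The figure 42 means third inversion — the seventh is in the bass.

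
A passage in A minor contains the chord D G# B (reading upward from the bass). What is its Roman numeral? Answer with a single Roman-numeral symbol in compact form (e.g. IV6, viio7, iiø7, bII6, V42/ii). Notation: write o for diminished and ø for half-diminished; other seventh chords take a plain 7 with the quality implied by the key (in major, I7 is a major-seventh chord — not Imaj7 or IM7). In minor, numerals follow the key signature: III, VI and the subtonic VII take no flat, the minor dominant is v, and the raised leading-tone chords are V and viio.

viio64

The pitches G#-B-D form a diminished triad rooted on G#.
In A minor, G# is the leading tone; the diatonic diminished triad there is viio.
With D in the bass the chord is in second inversion, so the figured bass is 64.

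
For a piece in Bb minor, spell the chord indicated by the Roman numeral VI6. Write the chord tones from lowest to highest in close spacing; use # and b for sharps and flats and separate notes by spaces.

Bb Db Gb

In Bb minor, scale degree 6 is Gb, and the diatonic chord built there is a major triad.
Stacking thirds from Gb gives Gb-Bb-Db.
With the 6 figure the chord is in first inversion; from the bass Bb upward in close position it reads Bb-Db-Gb.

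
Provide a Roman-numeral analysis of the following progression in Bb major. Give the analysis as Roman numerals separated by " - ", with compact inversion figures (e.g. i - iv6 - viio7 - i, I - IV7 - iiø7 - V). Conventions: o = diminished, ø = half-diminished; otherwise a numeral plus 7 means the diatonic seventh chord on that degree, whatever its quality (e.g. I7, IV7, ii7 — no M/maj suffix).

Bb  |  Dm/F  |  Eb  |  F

I - iii6 - IV - V

Bb: root Bb is the tonic; major triad there is I.
Dm/F has root D, degree 3 in Bb major, so iii6.
Eb: root Eb is the subdominant; major triad there is IV.
F: major triad on F = scale degree 5 → V.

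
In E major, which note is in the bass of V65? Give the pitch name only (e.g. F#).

D#

V in E major has root B; the chord is B-D#-F#-A.
The figure 65 means first inversion — the third is in the bass.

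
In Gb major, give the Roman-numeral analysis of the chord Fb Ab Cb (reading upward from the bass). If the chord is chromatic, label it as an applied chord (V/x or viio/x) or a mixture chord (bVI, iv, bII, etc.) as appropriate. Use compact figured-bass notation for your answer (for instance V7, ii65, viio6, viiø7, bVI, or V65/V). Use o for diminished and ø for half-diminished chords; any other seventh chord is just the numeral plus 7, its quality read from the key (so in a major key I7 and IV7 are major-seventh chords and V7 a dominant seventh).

bVII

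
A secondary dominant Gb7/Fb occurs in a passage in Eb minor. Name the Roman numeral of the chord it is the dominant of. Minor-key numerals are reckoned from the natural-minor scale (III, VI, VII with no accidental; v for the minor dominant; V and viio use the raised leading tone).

VI

The chord is a dominant seventh chord on Gb.
A dominant resolves down a perfect fifth: Gb → Cb. In Eb minor, Cb is scale degree 6, i.e. VI.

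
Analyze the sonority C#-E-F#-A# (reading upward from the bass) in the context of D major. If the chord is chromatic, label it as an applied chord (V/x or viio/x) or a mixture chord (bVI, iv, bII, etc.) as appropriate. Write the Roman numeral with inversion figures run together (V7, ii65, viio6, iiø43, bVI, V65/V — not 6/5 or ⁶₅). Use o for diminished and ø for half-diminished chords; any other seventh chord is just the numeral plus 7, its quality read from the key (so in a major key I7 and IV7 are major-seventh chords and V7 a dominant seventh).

Stacked in thirds the chord is F#-A#-C#-E: a dominant seventh chord on F#.
F# is not a diatonic chord root with this quality in D major, but it lies a perfect fifth above B (vi), so the chord functions as an applied dominant of vi.
With C# in the bass the chord is in second inversion, so the figured bass is 43.

V43/vi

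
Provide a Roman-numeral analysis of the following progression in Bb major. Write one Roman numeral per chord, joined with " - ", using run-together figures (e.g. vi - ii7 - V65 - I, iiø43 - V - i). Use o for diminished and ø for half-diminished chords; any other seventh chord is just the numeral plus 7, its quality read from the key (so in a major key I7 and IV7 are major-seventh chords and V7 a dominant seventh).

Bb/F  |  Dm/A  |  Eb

I64 - iii64 - IV

Bb/F has root Bb, degree 1 in Bb major, so I64.
Dm/A has root D, degree 3 in Bb major, so iii64.
Eb: major triad on Eb = scale degree 4 → IV.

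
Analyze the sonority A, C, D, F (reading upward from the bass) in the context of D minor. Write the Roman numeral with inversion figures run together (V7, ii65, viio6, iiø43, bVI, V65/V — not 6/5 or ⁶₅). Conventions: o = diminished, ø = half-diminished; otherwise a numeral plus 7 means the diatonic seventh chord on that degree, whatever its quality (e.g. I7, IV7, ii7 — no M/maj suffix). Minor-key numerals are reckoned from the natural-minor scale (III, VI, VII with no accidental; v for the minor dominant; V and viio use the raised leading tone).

Stacked in thirds the chord is D-F-A-C: a minor seventh chord on D.
In D minor, D is the tonic; the diatonic minor seventh chord there is i7.
With A in the bass the chord is in second inversion, so the figured bass is 43.

i43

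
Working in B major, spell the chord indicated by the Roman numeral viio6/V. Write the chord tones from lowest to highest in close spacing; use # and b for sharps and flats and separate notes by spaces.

The slash marks an applied leading-tone chord: viio of V. In B major, V is F#, so the leading tone to it is E#, a half step below.
Building a diminished triad on E# gives E#-G#-B.
The figured bass 6 indicates first inversion, placing the third (G#) in the bass: G#-B-E#.

G# B E#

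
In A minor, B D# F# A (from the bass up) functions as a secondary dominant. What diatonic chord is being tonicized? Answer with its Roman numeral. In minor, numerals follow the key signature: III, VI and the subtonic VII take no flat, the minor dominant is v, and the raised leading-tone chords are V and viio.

V

The chord is a dominant seventh chord on B.
A dominant resolves down a perfect fifth: B → E. In A minor, E is scale degree 5, i.e. V.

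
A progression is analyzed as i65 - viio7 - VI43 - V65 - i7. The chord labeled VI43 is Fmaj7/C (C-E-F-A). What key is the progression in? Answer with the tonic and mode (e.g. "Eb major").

The anchor chord is a major seventh chord on F, labeled VI43.
VI43 on F implies F is the submediant; that puts the tonic at A, and the uppercase numeral fits minor mode.

A minor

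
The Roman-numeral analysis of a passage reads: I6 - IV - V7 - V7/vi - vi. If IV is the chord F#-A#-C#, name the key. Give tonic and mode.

The chord F# is a major triad rooted on F#; its label is IV.
IV on F# implies F# is the subdominant; that puts the tonic at C#, and the uppercase numeral fits major mode.

C# major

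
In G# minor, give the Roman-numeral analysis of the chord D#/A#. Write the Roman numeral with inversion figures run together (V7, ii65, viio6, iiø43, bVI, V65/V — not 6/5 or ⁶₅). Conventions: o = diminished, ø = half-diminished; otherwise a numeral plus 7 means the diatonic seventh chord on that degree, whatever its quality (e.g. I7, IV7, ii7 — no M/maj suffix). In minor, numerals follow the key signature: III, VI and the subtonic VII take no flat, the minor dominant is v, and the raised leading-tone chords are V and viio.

V64

The pitches D#-F##-A# form a major triad rooted on D#.
In G# minor, D# is the dominant; the diatonic major triad there is V.
With A# in the bass the chord is in second inversion, so the figured bass is 64.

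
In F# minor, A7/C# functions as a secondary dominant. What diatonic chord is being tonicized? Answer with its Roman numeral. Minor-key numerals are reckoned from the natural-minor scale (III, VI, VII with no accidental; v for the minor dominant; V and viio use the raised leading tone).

VI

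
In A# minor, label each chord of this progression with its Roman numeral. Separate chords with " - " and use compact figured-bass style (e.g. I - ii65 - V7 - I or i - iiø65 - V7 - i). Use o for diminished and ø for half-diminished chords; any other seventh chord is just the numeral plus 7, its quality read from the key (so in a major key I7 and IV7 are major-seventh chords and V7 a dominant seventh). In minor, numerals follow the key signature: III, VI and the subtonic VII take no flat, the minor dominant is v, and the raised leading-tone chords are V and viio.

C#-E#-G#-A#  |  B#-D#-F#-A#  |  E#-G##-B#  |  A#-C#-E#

C#-E#-G#-A#: root A# is the tonic; minor seventh chord there is i65.
B#-D#-F#-A# has root B#, degree 2 in A# minor, so iiø7.
E#-G##-B#: root E# is the dominant; major triad there is V.
A#-C#-E#: root A# is the tonic; minor triad there is i.

i65 - iiø7 - V - i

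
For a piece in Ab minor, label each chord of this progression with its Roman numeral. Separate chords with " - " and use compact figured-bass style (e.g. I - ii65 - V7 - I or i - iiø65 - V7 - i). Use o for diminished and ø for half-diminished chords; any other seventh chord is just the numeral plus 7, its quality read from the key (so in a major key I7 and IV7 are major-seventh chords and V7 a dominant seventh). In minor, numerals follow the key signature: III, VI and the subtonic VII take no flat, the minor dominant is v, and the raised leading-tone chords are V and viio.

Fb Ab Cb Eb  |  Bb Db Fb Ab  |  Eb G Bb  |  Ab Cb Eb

Fb-Ab-Cb-Eb: root Fb is the submediant; major seventh chord there is VI7.
Bb-Db-Fb-Ab has root Bb, degree 2 in Ab minor, so iiø7.
Eb-G-Bb: root Eb is the dominant; major triad there is V.
Ab-Cb-Eb: root Ab is the tonic; minor triad there is i.

VI7 - iiø7 - V - i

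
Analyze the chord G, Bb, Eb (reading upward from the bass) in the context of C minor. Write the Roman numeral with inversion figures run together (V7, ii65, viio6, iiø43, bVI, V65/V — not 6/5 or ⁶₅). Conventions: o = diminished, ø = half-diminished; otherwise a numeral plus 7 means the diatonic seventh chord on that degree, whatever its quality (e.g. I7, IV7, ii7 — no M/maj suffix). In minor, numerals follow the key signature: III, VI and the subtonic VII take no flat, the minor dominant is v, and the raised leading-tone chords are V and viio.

III6

The pitches Eb-G-Bb form a major triad rooted on Eb.
In C minor, Eb is the mediant; the diatonic major triad there is III.
With G in the bass the chord is in first inversion, so the figured bass is 6.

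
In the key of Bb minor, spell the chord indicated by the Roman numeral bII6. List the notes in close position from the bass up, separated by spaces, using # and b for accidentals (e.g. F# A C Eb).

Eb Gb Cb

Scale degree 2 in Bb minor is C; lowering it a half step gives Cb. bII6 is the Neapolitan sixth — a major triad on the lowered second degree, here in its customary first inversion.
So the chord is Cb-Eb-Gb.
The figured bass 6 indicates first inversion, placing the third (Eb) in the bass: Eb-Gb-Cb.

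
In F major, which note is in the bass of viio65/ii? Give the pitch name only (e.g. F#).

The applied chord viio65/ii is rooted on F#: F#-A-C-Eb.
The figure 65 means first inversion — the third is in the bass.

A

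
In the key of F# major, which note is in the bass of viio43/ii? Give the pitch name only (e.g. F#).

The applied chord viio43/ii is rooted on F##: F##-A#-C#-E.
The figure 43 means second inversion — the fifth is in the bass.

C#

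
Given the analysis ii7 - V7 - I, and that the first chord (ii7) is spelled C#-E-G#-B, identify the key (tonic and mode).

B major

ii7 is given as C#-E-G#-B — a minor seventh chord with root C#.
If C# is scale degree 2 and the mode makes that degree carry a minor seventh chord, the tonic is B and the mode is major.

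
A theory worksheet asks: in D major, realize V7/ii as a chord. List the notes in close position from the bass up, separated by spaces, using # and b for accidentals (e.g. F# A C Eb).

B D# F# A

V7/ii is a secondary dominant — the dominant seventh of ii. ii in D major is E, so the applied chord's root is B, a perfect fifth above.
Building a dominant seventh chord on B gives B-D#-F#-A.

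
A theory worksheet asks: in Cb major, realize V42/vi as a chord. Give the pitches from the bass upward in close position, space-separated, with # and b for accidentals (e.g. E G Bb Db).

The slash means an applied dominant: we want the dominant of vi. In Cb major, vi is Ab minor, and its dominant is built on Eb.
Building a dominant seventh chord on Eb gives Eb-G-Bb-Db.
The figured bass 42 indicates third inversion, placing the seventh (Db) in the bass: Db-Eb-G-Bb.

Db Eb G Bb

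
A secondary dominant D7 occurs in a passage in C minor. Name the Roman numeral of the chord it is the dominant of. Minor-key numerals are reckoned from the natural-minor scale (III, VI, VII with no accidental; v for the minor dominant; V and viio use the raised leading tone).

The chord is a dominant seventh chord on D.
A dominant resolves down a perfect fifth: D → G. In C minor, G is scale degree 5, i.e. V.

V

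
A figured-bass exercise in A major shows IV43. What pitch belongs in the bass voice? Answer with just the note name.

IV in A major has root D; the chord is D-F#-A-C#.
The figure 43 means second inversion — the fifth is in the bass.

A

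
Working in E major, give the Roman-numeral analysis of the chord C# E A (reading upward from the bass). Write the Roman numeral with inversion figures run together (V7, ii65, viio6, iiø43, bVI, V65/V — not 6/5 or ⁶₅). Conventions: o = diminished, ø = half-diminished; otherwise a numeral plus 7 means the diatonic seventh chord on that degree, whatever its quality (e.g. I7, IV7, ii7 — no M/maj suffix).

IV6

Stacked in thirds the chord is A-C#-E: a major triad on A.
A is scale degree 4 in E major, and a major triad on that degree is written IV.
With C# in the bass the chord is in first inversion, so the figured bass is 6.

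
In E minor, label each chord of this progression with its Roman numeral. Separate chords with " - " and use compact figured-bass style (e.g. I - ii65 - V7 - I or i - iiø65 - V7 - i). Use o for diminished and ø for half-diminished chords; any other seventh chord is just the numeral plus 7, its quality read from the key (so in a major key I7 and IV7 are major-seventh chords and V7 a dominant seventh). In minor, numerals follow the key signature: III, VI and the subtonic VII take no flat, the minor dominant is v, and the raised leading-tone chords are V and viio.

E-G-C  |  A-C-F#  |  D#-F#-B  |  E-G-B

VI6 - iio6 - V6 - i

E-G-C: root C is the submediant; major triad there is VI6.
A-C-F# has root F#, degree 2 in E minor, so iio6.
D#-F#-B: root B is the dominant; major triad there is V6.
E-G-B has root E, degree 1 in E minor, so i.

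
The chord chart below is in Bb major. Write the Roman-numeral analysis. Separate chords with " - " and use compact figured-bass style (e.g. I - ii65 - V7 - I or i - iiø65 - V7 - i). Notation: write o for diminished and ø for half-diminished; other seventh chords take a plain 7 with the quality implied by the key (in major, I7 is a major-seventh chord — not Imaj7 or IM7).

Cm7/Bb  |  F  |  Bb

ii42 - V - I

Cm7/Bb: minor seventh chord on C = scale degree 2 → ii42.
F: major triad on F = scale degree 5 → V.
Bb has root Bb, degree 1 in Bb major, so I.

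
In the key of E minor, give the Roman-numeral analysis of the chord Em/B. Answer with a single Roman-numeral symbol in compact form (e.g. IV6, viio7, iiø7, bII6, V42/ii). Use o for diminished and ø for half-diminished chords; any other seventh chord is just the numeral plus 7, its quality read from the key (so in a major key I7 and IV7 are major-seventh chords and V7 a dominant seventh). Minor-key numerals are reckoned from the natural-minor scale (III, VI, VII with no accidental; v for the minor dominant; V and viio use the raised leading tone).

i64

The pitches E-G-B form a minor triad rooted on E.
E is scale degree 1 in E minor, and a minor triad on that degree is written i.
With B in the bass the chord is in second inversion, so the figured bass is 64.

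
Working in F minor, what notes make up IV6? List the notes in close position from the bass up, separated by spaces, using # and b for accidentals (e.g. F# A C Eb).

IV6 is the major subdominant, borrowed from the parallel major. In F minor that root is Bb.
So the chord is Bb-D-F, a major triad.
With the 6 figure the chord is in first inversion; from the bass D upward in close position it reads D-F-Bb.

D F Bb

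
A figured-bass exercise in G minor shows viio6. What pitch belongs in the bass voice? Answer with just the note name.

A

viio in G minor has root F#; the chord is F#-A-C.
The figure 6 means first inversion — the third is in the bass.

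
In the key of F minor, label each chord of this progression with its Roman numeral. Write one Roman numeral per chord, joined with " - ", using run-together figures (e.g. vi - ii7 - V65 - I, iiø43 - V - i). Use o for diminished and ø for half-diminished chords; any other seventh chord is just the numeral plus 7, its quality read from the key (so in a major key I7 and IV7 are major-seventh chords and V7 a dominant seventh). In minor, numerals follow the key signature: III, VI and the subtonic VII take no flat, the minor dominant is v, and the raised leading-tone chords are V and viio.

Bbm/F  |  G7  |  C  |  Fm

iv64 - V7/V - V - i

Bbm/F: root Bb is the subdominant; minor triad there is iv64.
G7: chromatic; G is V of V, so V7/V.
C: major triad on C = scale degree 5 → V.
Fm has root F, degree 1 in F minor, so i.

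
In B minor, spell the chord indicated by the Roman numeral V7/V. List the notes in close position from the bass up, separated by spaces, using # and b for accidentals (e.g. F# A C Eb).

C# E# G# B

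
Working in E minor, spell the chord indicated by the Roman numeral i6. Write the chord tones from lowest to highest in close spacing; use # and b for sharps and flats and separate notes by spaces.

G B E

The numeral's case and figure indicate a minor triad. In E minor its root, the first degree, is E.
Stacking thirds from E gives E-G-B.
The figured bass 6 indicates first inversion, placing the third (G) in the bass: G-B-E.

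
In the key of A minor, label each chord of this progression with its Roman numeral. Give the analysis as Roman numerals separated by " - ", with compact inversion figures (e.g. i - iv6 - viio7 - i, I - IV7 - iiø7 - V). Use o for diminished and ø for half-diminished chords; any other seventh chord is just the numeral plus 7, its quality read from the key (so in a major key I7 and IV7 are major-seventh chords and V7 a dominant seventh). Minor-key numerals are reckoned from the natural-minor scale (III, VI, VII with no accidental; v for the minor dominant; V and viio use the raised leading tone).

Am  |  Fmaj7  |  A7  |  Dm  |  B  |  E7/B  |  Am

Am has root A, degree 1 in A minor, so i.
Fmaj7: major seventh chord on F = scale degree 6 → VI7.
A7: a dominant seventh chord on A, the applied dominant of iv → V7/iv.
Dm: root D is the subdominant; minor triad there is iv.
B: chromatic; B is V of V, so V/V.
E7/B: root E is the dominant; dominant seventh chord there is V43.
Am: minor triad on A = scale degree 1 → i.

i - VI7 - V7/iv - iv - V/V - V43 - i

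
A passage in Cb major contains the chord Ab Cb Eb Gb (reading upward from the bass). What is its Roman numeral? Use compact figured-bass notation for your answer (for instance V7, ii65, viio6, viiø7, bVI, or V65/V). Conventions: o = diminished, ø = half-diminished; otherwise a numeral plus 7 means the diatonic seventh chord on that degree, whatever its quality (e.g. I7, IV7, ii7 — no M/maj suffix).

The pitches Ab-Cb-Eb-Gb form a minor seventh chord rooted on Ab.
Ab is scale degree 6 in Cb major, and a minor seventh chord on that degree is written vi7.

vi7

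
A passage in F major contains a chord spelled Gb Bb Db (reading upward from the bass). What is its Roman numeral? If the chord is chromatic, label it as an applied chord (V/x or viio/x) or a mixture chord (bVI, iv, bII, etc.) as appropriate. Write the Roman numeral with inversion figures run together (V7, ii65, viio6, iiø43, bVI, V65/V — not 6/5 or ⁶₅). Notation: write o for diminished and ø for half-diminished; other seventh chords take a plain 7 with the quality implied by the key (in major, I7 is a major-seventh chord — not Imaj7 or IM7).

bII

The pitches Gb-Bb-Db form a major triad rooted on Gb.
Gb is the lowered second degree of F major (diatonic 2 would be G). This is the Neapolitan chord — a major triad on the lowered second degree.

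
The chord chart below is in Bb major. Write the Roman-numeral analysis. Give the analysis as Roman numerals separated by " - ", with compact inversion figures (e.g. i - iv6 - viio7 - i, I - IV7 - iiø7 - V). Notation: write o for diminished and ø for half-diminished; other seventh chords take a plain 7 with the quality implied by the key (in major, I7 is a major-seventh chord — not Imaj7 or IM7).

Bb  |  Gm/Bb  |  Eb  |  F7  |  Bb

I - vi6 - IV - V7 - I

Bb has root Bb, degree 1 in Bb major, so I.
Gm/Bb has root G, degree 6 in Bb major, so vi6.
Eb has root Eb, degree 4 in Bb major, so IV.
F7: root F is the dominant; dominant seventh chord there is V7.
Bb has root Bb, degree 1 in Bb major, so I.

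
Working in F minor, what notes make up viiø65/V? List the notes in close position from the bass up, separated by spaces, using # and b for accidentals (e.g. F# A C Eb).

D F A B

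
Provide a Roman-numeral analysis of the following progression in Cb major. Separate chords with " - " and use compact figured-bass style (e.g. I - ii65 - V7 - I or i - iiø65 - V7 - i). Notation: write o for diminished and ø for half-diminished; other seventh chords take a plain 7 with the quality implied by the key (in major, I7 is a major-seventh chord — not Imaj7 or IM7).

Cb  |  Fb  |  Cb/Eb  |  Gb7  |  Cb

I - IV - I6 - V7 - I

Cb: root Cb is the tonic; major triad there is I.
Fb has root Fb, degree 4 in Cb major, so IV.
Cb/Eb: root Cb is the tonic; major triad there is I6.
Gb7 has root Gb, degree 5 in Cb major, so V7.
Cb has root Cb, degree 1 in Cb major, so I.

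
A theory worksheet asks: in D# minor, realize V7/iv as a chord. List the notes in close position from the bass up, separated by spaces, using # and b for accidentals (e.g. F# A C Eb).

D# F## A# C#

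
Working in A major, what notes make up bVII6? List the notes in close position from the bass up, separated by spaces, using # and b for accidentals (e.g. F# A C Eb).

Scale degree 7 in A major is G#; lowering it a half step gives G. bVII6 is a major triad on the lowered seventh degree (the subtonic), borrowed from the parallel minor.
So the chord is G-B-D, a major triad.
The figured bass 6 indicates first inversion, placing the third (B) in the bass: B-D-G.

B D G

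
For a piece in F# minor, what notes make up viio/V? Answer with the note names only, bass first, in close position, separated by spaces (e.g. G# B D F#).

The slash marks an applied leading-tone chord: viio of V. In F# minor, V is C#, so the leading tone to it is B#, a half step below.
Building a diminished triad on B# gives B#-D#-F#.

B# D# F#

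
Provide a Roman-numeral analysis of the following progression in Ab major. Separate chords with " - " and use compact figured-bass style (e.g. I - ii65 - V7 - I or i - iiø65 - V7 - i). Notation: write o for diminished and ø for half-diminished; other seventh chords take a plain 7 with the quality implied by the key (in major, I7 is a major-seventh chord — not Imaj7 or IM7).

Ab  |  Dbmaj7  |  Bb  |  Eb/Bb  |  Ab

I - IV7 - V/V - V64 - I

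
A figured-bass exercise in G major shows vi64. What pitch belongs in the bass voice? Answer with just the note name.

B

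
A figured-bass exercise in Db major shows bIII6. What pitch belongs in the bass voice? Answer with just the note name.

bIII in Db major has root Fb; the chord is Fb-Ab-Cb.
The figure 6 means first inversion — the third is in the bass.

Ab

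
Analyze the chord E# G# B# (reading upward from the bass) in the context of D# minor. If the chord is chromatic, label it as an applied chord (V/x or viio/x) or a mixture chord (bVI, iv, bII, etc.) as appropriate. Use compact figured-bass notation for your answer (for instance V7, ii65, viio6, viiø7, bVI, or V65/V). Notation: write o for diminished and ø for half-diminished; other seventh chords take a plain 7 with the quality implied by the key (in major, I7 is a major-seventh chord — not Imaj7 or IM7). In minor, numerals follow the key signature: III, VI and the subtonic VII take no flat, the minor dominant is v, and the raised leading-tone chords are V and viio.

ii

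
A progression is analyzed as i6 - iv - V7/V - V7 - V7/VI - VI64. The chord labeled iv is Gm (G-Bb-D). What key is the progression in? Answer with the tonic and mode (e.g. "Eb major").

The anchor chord is a minor triad on G, labeled iv.
iv on G implies G is the subdominant; that puts the tonic at D, and the lowercase numeral fits minor mode.

D minor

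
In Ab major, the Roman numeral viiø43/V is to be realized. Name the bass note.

The applied chord viiø43/V is rooted on D: D-F-Ab-C.
The figure 43 means second inversion — the fifth is in the bass.

Ab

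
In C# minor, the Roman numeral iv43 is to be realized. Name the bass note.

C#

iv in C# minor has root F#; the chord is F#-A-C#-E.
The figure 43 means second inversion — the fifth is in the bass.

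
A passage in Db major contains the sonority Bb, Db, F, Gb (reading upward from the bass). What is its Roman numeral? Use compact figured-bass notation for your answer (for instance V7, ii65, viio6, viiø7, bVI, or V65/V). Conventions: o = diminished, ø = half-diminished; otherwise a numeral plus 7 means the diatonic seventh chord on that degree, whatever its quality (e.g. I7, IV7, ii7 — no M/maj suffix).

The pitches Gb-Bb-Db-F form a major seventh chord rooted on Gb.
In Db major, Gb is the subdominant; the diatonic major seventh chord there is IV7.
With Bb in the bass the chord is in first inversion, so the figured bass is 65.

IV65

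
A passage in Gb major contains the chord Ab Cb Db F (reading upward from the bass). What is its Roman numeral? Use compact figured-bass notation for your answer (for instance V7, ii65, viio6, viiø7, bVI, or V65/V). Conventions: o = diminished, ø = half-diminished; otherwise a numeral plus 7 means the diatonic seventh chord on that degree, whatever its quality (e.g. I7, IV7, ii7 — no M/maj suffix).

V43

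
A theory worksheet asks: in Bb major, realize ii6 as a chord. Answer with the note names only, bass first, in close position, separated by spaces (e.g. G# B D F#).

In Bb major, scale degree 2 is C, and the diatonic chord built there is a minor triad.
Stacking thirds from C gives C-Eb-G.
With the 6 figure the chord is in first inversion; from the bass Eb upward in close position it reads Eb-G-C.

Eb G C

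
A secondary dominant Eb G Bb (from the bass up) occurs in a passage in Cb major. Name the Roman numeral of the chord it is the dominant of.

vi

The chord is a major triad on Eb.
A dominant resolves down a perfect fifth: Eb → Ab. In Cb major, Ab is scale degree 6, i.e. vi.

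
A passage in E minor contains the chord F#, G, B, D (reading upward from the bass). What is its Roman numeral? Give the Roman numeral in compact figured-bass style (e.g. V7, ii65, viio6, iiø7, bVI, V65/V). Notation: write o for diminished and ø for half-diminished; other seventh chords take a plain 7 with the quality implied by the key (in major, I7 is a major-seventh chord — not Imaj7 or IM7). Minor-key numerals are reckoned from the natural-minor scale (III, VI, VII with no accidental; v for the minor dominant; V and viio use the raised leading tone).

Stacked in thirds the chord is G-B-D-F#: a major seventh chord on G.
In E minor, G is the mediant; the diatonic major seventh chord there is III7.
With F# in the bass the chord is in third inversion, so the figured bass is 42.

III42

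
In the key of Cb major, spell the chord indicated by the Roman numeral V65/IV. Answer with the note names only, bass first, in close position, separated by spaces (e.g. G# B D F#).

Eb Gb Bbb Cb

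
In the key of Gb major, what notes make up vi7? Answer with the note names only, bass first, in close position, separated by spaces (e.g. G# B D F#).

The numeral's case and figure indicate a minor seventh chord. In Gb major its root, scale degree 6, is Eb.
That chord is spelled Eb-Gb-Bb-Db.

Eb Gb Bb Db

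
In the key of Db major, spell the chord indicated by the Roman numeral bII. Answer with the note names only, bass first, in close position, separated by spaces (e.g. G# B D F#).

Ebb Gb Bbb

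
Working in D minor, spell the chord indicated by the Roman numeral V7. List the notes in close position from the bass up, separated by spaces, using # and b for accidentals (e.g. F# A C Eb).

A C# E G

In D minor, scale degree 5 is A. The dominant is major (leading tone raised), so V is a dominant seventh chord.
Stacking thirds from A gives A-C#-E-G.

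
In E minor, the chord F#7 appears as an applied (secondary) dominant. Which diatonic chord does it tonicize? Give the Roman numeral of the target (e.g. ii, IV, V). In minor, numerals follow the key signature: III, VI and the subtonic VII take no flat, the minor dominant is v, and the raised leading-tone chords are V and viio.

V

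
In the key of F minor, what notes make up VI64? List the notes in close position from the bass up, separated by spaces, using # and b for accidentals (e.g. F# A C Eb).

Ab Db F

The numeral's case and figure indicate a major triad. In F minor its root, scale degree 6, is Db.
Stacking thirds from Db gives Db-F-Ab.
The figured bass 64 indicates second inversion, placing the fifth (Ab) in the bass: Ab-Db-F.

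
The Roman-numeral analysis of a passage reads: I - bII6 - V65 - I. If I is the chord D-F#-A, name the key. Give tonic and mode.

D major

The anchor chord is a major triad on D, labeled I.
If D is scale degree 1 and the mode makes that degree carry a major triad, the tonic is D and the mode is major.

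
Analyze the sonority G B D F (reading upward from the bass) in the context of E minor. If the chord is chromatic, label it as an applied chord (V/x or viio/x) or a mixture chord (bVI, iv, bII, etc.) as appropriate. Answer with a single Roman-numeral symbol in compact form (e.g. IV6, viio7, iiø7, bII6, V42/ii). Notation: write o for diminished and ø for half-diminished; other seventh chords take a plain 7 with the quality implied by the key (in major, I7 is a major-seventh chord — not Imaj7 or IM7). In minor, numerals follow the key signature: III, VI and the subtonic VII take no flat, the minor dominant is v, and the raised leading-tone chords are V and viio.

V7/VI

Stacked in thirds the chord is G-B-D-F: a dominant seventh chord on G.
G is not a diatonic chord root with this quality in E minor, but it lies a perfect fifth above C (VI), so the chord functions as an applied dominant of VI.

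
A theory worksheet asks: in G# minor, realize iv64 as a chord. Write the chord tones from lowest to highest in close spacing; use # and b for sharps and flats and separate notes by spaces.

In G# minor, scale degree 4 is C#, and the diatonic chord built there is a minor triad.
That chord is spelled C#-E-G#.
With the 64 figure the chord is in second inversion; from the bass G# upward in close position it reads G#-C#-E.

G# C# E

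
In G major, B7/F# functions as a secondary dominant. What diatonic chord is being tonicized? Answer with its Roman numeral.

The chord is a dominant seventh chord on B.
A dominant resolves down a perfect fifth: B → E. In G major, E is scale degree 6, i.e. vi.

vi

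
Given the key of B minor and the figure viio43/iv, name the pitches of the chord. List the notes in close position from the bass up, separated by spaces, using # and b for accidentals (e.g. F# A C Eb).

A C D# F#

viio43/iv is a secondary leading-tone chord. The target iv is E in B minor; the applied chord is rooted a semitone below, on D#.
Building a fully diminished seventh chord on D# gives D#-F#-A-C.
With the 43 figure the chord is in second inversion; from the bass A upward in close position it reads A-C-D#-F#.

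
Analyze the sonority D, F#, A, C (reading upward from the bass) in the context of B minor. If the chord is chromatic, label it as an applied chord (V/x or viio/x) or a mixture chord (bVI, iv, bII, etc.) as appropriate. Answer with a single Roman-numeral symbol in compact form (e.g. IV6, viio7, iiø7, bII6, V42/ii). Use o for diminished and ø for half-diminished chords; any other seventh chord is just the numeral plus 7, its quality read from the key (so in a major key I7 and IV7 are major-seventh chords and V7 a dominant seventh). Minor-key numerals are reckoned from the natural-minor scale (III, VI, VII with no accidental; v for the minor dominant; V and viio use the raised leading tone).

V7/VI

The pitches D-F#-A-C form a dominant seventh chord rooted on D.
D is not a diatonic chord root with this quality in B minor, but it lies a perfect fifth above G (VI), so the chord functions as an applied dominant of VI.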